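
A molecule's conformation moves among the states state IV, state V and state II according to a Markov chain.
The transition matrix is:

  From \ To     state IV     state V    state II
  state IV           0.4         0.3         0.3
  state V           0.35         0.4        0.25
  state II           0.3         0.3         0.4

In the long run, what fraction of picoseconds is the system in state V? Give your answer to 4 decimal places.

0.3333

Let the stationary distribution be π with π = πP and π_1 + π_2 + π_3 = 1.
π_1 = 0.4·π_1 + 0.35·π_2 + 0.3·π_3
π_2 = 0.3·π_1 + 0.4·π_2 + 0.3·π_3
Solving with the normalization constraint gives π = (0.3519, 0.3333, 0.3148).
So the stationary probability of state V is 0.3333.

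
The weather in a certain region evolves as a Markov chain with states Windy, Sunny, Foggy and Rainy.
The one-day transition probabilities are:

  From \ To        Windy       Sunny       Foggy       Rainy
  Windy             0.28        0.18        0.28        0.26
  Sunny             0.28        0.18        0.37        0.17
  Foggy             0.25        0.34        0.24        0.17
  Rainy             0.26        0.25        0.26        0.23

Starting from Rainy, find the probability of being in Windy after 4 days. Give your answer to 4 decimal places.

Propagate the distribution vector 4 days from Rainy.
After 0 days: (0.0000, 0.0000, 0.0000, 1.0000)
After 1 day: (0.2600, 0.2500, 0.2600, 0.2300)
After 2 days: (0.2676, 0.2377, 0.2875, 0.2072)
After 3 days: (0.2672, 0.2405, 0.2857, 0.2065)
After 4 days: (0.2673, 0.2402, 0.2861, 0.2064)
P(in Windy after 4 days) = 0.2673

0.2673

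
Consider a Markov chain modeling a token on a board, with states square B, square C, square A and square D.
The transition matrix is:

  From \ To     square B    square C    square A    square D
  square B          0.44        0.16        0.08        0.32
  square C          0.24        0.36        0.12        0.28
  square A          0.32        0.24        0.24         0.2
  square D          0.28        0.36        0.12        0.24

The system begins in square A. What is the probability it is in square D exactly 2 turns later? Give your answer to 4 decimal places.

0.2656

Propagate the distribution vector 2 turns from square A.
After 0 turns: (0.0000, 0.0000, 1.0000, 0.0000)
After 1 turn: (0.3200, 0.2400, 0.2400, 0.2000)
After 2 turns: (0.3312, 0.2672, 0.1360, 0.2656)
P(in square D after 2 turns) = 0.2656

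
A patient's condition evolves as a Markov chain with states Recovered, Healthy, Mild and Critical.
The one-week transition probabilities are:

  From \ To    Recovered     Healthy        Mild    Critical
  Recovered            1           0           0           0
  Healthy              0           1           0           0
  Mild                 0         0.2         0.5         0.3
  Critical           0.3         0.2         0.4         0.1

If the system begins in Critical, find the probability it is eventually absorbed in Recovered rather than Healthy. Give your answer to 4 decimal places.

Let h(s) be the probability of absorption at Recovered starting from transient state s. Then h(Recovered) = 1 and h(Healthy) = 0. By first-step analysis:
h(Mild) = 0.2·0 + 0.5·h(Mild) + 0.3·h(Critical)
h(Critical) = 0.3·1 + 0.2·0 + 0.4·h(Mild) + 0.1·h(Critical)
Solving: h(Mild) = 0.2727, h(Critical) = 0.4545.
Starting from Critical, the probability is 0.4545.

0.4545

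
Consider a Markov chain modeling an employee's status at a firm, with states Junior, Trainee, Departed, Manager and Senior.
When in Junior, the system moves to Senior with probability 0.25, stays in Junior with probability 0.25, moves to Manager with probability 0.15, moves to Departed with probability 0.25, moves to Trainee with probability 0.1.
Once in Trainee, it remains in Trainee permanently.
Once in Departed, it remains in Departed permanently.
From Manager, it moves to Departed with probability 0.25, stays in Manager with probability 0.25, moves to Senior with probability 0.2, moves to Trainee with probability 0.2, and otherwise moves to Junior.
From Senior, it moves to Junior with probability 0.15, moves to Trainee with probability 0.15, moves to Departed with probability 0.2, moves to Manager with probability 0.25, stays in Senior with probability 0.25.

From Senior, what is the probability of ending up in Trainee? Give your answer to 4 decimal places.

Let h(s) be the probability of absorption at Trainee starting from transient state s. Then h(Trainee) = 1 and h(Departed) = 0. By first-step analysis:
h(Junior) = 0.25·h(Junior) + 0.1·1 + 0.25·0 + 0.15·h(Manager) + 0.25·h(Senior)
h(Manager) = 0.1·h(Junior) + 0.2·1 + 0.25·0 + 0.25·h(Manager) + 0.2·h(Senior)
h(Senior) = 0.15·h(Junior) + 0.15·1 + 0.2·0 + 0.25·h(Manager) + 0.25·h(Senior)
Solving: h(Junior) = 0.3556, h(Manager) = 0.4241, h(Senior) = 0.4125.
Starting from Senior, the probability is 0.4125.

0.4125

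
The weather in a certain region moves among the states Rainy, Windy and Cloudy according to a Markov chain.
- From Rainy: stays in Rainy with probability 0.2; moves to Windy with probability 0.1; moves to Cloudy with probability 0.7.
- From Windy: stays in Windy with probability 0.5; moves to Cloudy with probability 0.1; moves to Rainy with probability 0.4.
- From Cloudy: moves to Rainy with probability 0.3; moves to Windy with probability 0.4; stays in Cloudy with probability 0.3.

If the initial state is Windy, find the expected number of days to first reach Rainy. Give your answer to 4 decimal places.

2.5806

Let t(s) be the expected number of days to first reach Rainy from state s, with t(Rainy) = 0. Conditioning on the first day:
t(Windy) = 1 + 0.5·t(Windy) + 0.1·t(Cloudy)
t(Cloudy) = 1 + 0.4·t(Windy) + 0.3·t(Cloudy)
Solving: t(Windy) = 2.5806, t(Cloudy) = 2.9032.
Expected days from Windy to Rainy: 2.5806.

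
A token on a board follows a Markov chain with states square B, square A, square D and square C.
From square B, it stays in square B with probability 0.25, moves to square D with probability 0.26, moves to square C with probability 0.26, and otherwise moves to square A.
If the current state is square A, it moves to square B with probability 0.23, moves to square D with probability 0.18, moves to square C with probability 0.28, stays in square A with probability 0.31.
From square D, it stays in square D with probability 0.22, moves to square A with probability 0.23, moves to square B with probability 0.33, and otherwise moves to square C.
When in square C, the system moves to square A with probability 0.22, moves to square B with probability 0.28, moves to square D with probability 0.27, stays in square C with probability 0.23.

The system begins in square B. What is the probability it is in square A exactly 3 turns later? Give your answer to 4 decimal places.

0.2472

Propagate the distribution vector 3 turns from square B.
After 0 turns: (1.0000, 0.0000, 0.0000, 0.0000)
After 1 turn: (0.2500, 0.2300, 0.2600, 0.2600)
After 2 turns: (0.2740, 0.2458, 0.2338, 0.2464)
After 3 turns: (0.2712, 0.2472, 0.2334, 0.2482)
P(in square A after 3 turns) = 0.2472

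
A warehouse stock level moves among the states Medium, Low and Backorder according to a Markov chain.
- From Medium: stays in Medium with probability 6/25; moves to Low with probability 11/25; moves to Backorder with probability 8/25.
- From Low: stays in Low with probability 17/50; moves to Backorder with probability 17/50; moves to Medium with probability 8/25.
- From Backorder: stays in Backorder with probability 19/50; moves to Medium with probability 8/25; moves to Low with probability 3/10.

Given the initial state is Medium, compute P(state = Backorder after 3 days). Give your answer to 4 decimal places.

Propagate the distribution vector 3 days from Medium.
After 0 days: (1.0000, 0.0000, 0.0000)
After 1 day: (0.2400, 0.4400, 0.3200)
After 2 days: (0.3008, 0.3512, 0.3480)
After 3 days: (0.2959, 0.3562, 0.3479)
P(in Backorder after 3 days) = 0.3479

0.3479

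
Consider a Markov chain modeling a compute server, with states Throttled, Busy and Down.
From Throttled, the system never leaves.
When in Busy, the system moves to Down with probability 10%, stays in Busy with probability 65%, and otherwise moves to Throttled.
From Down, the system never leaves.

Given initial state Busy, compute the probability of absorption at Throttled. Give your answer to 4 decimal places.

Let h(s) be the probability of absorption at Throttled starting from transient state s. Then h(Throttled) = 1 and h(Down) = 0. By first-step analysis:
h(Busy) = 0.25·1 + 0.65·h(Busy) + 0.1·0
Solving: h(Busy) = 0.7143.
Starting from Busy, the probability is 0.7143.

0.7143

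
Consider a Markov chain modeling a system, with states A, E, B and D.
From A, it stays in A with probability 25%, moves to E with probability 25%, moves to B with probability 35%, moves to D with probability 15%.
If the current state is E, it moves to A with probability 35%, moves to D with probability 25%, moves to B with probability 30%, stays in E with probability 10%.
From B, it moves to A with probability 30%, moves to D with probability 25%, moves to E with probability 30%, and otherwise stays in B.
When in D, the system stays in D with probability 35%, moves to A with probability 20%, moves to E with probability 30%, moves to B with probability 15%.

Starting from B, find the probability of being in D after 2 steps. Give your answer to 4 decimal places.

0.2450

Propagate the distribution vector 2 steps from B.
After 0 steps: (0.0000, 0.0000, 1.0000, 0.0000)
After 1 step: (0.3000, 0.3000, 0.1500, 0.2500)
After 2 steps: (0.2750, 0.2250, 0.2550, 0.2450)
P(in D after 2 steps) = 0.2450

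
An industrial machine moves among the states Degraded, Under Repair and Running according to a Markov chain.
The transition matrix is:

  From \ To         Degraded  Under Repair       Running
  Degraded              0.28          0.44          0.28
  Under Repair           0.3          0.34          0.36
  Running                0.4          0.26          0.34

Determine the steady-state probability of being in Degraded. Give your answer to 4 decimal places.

0.3262

Let the stationary distribution be π with π = πP and π_1 + π_2 + π_3 = 1.
π_1 = 0.28·π_1 + 0.3·π_2 + 0.4·π_3
π_2 = 0.44·π_1 + 0.34·π_2 + 0.26·π_3
Solving with the normalization constraint gives π = (0.3262, 0.3464, 0.3274).
So the stationary probability of Degraded is 0.3262.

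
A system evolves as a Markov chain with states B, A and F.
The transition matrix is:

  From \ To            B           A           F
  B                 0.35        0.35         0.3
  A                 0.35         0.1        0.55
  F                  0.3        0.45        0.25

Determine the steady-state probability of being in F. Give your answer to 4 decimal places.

Let the stationary distribution be π with π = πP and π_1 + π_2 + π_3 = 1.
π_1 = 0.35·π_1 + 0.35·π_2 + 0.3·π_3
π_2 = 0.35·π_1 + 0.1·π_2 + 0.45·π_3
Solving with the normalization constraint gives π = (0.3320, 0.3087, 0.3592).
So the stationary probability of F is 0.3592.

0.3592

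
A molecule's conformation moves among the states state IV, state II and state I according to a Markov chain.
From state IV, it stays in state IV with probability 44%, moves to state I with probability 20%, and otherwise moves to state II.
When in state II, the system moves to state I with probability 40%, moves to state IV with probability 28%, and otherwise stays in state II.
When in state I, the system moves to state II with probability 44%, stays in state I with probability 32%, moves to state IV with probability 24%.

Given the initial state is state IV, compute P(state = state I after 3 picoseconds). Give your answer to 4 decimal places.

Propagate the distribution vector 3 picoseconds from state IV.
After 0 picoseconds: (1.0000, 0.0000, 0.0000)
After 1 picosecond: (0.4400, 0.3600, 0.2000)
After 2 picoseconds: (0.3424, 0.3616, 0.2960)
After 3 picoseconds: (0.3229, 0.3692, 0.3078)
P(in state I after 3 picoseconds) = 0.3078

0.3078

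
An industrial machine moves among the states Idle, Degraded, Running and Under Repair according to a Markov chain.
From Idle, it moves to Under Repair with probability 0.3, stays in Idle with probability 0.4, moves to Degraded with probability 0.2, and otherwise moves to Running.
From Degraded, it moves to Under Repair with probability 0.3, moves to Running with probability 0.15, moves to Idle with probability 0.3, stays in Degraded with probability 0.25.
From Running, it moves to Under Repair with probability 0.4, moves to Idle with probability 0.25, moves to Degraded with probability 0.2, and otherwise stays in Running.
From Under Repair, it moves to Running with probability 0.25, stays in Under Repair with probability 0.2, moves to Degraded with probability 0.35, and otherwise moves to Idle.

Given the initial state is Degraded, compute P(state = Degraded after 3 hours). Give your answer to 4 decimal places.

Propagate the distribution vector 3 hours from Degraded.
After 0 hours: (0.0000, 1.0000, 0.0000, 0.0000)
After 1 hour: (0.3000, 0.2500, 0.1500, 0.3000)
After 2 hours: (0.2925, 0.2575, 0.1650, 0.2850)
After 3 hours: (0.2925, 0.2556, 0.1639, 0.2880)
P(in Degraded after 3 hours) = 0.2556

0.2556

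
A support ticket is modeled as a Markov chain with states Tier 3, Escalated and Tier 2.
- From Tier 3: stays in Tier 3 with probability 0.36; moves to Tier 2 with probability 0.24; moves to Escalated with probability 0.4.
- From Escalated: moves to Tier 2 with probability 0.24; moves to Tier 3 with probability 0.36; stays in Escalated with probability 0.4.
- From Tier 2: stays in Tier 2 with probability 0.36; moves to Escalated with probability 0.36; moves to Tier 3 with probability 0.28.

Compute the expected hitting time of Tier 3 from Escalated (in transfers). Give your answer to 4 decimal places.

Let t(s) be the expected number of transfers to first reach Tier 3 from state s, with t(Tier 3) = 0. Conditioning on the first transfer:
t(Escalated) = 1 + 0.4·t(Escalated) + 0.24·t(Tier 2)
t(Tier 2) = 1 + 0.36·t(Escalated) + 0.36·t(Tier 2)
Solving: t(Escalated) = 2.9570, t(Tier 2) = 3.2258.
Expected transfers from Escalated to Tier 3: 2.9570.

2.9570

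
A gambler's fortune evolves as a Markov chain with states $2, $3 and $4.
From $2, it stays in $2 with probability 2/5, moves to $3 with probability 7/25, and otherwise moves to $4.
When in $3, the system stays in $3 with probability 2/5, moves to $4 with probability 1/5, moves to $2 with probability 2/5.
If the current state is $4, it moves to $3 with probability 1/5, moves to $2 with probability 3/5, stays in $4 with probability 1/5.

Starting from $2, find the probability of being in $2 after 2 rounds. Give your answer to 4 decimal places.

0.4640

Sum over the intermediate state after 1 round:
P = P($2→$2)·P($2→$2) + P($2→$3)·P($3→$2) + P($2→$4)·P($4→$2)
  = 0.4×0.4 + 0.28×0.4 + 0.32×0.6
  = 0.1600 + 0.1120 + 0.1920 = 0.4640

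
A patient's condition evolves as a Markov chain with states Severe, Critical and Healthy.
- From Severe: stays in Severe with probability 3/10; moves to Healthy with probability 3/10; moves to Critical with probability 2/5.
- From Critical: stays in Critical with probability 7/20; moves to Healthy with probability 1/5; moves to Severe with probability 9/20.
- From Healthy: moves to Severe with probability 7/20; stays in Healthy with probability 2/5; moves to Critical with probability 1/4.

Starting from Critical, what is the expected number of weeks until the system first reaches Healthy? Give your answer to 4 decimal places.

4.1818

Let t(s) be the expected number of weeks to first reach Healthy from state s, with t(Healthy) = 0. Conditioning on the first week:
t(Severe) = 1 + 0.3·t(Severe) + 0.4·t(Critical)
t(Critical) = 1 + 0.45·t(Severe) + 0.35·t(Critical)
Solving: t(Severe) = 3.8182, t(Critical) = 4.1818.
Expected weeks from Critical to Healthy: 4.1818.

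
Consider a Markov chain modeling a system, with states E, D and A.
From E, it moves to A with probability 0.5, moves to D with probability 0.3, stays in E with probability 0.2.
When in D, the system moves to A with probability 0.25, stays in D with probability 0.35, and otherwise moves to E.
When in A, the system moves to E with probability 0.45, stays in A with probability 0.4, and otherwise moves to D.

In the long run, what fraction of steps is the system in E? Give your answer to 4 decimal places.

Let the stationary distribution be π with π = πP and π_1 + π_2 + π_3 = 1.
π_1 = 0.2·π_1 + 0.4·π_2 + 0.45·π_3
π_2 = 0.3·π_1 + 0.35·π_2 + 0.15·π_3
Solving with the normalization constraint gives π = (0.3499, 0.2531, 0.3970).
So the stationary probability of E is 0.3499.

0.3499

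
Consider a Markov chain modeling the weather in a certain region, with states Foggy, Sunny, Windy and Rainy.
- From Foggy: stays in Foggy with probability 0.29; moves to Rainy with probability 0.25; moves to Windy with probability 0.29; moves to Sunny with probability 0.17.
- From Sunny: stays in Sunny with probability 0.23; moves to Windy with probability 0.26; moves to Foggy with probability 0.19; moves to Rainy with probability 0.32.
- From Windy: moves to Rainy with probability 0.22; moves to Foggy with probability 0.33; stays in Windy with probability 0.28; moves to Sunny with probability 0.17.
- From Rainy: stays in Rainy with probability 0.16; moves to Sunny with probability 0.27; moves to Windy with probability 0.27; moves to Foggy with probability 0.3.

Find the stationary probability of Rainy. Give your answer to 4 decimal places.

0.2350

Let the stationary distribution be π with π = πP and π_1 + π_2 + π_3 + π_4 = 1.
π_1 = 0.29·π_1 + 0.19·π_2 + 0.33·π_3 + 0.3·π_4
π_2 = 0.17·π_1 + 0.23·π_2 + 0.17·π_3 + 0.27·π_4
π_3 = 0.29·π_1 + 0.26·π_2 + 0.28·π_3 + 0.27·π_4
Solving with the normalization constraint gives π = (0.2828, 0.2058, 0.2764, 0.2350).
So the stationary probability of Rainy is 0.2350.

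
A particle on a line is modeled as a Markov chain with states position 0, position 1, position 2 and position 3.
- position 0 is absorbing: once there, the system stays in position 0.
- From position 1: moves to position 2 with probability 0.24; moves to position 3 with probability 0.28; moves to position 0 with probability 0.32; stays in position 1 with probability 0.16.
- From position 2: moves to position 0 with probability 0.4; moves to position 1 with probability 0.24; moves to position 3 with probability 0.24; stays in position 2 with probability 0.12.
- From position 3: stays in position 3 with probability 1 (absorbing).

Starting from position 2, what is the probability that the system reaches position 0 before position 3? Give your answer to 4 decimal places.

0.6056

Let h(s) be the probability of absorption at position 0 starting from transient state s. Then h(position 0) = 1 and h(position 3) = 0. By first-step analysis:
h(position 1) = 0.32·1 + 0.16·h(position 1) + 0.24·h(position 2) + 0.28·0
h(position 2) = 0.4·1 + 0.24·h(position 1) + 0.12·h(position 2) + 0.24·0
Solving: h(position 1) = 0.5540, h(position 2) = 0.6056.
Starting from position 2, the probability is 0.6056.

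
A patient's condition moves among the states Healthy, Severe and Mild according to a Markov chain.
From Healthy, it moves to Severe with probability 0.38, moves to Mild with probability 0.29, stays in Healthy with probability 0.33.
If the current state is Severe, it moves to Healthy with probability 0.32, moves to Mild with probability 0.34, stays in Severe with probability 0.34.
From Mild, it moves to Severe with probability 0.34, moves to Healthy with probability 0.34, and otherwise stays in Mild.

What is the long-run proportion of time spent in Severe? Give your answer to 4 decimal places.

Let the stationary distribution be π with π = πP and π_1 + π_2 + π_3 = 1.
π_1 = 0.33·π_1 + 0.32·π_2 + 0.34·π_3
π_2 = 0.38·π_1 + 0.34·π_2 + 0.34·π_3
Solving with the normalization constraint gives π = (0.3296, 0.3532, 0.3172).
So the stationary probability of Severe is 0.3532.

0.3532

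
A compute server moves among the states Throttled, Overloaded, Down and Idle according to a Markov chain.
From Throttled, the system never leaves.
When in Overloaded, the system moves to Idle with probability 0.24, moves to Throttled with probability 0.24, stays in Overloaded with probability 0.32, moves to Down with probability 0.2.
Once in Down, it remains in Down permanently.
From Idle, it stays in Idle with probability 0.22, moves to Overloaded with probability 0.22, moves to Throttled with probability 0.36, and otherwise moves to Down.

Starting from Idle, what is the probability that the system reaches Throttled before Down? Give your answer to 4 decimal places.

0.6231

Let h(s) be the probability of absorption at Throttled starting from transient state s. Then h(Throttled) = 1 and h(Down) = 0. By first-step analysis:
h(Overloaded) = 0.24·1 + 0.32·h(Overloaded) + 0.2·0 + 0.24·h(Idle)
h(Idle) = 0.36·1 + 0.22·h(Overloaded) + 0.2·0 + 0.22·h(Idle)
Solving: h(Overloaded) = 0.5729, h(Idle) = 0.6231.
Starting from Idle, the probability is 0.6231.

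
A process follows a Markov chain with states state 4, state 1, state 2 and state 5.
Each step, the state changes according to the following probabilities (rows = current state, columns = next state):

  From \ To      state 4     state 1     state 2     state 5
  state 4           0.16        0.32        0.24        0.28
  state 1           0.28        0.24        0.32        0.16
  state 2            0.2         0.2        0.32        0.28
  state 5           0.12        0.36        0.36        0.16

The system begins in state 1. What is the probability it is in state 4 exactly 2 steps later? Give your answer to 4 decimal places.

0.1952

Propagate the distribution vector 2 steps from state 1.
After 0 steps: (0.0000, 1.0000, 0.0000, 0.0000)
After 1 step: (0.2800, 0.2400, 0.3200, 0.1600)
After 2 steps: (0.1952, 0.2688, 0.3040, 0.2320)
P(in state 4 after 2 steps) = 0.1952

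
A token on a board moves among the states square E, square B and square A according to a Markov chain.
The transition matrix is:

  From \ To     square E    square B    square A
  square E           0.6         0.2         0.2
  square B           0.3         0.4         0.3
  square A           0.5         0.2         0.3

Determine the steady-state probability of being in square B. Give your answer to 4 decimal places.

Let the stationary distribution be π with π = πP and π_1 + π_2 + π_3 = 1.
π_1 = 0.6·π_1 + 0.3·π_2 + 0.5·π_3
π_2 = 0.2·π_1 + 0.4·π_2 + 0.2·π_3
Solving with the normalization constraint gives π = (0.5000, 0.2500, 0.2500).
So the stationary probability of square B is 0.2500.

0.2500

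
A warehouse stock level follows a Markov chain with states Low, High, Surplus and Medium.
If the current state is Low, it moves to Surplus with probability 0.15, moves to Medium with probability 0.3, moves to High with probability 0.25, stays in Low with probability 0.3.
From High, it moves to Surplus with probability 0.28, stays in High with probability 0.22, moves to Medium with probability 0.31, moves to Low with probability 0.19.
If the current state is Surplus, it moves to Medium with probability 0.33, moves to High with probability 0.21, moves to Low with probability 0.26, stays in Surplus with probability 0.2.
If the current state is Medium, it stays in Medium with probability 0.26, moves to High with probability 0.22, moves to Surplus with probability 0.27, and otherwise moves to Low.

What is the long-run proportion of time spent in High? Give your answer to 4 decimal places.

Let the stationary distribution be π with π = πP and π_1 + π_2 + π_3 + π_4 = 1.
π_1 = 0.3·π_1 + 0.19·π_2 + 0.26·π_3 + 0.25·π_4
π_2 = 0.25·π_1 + 0.22·π_2 + 0.21·π_3 + 0.22·π_4
π_3 = 0.15·π_1 + 0.28·π_2 + 0.2·π_3 + 0.27·π_4
Solving with the normalization constraint gives π = (0.2513, 0.2253, 0.2263, 0.2972).
So the stationary probability of High is 0.2253.

0.2253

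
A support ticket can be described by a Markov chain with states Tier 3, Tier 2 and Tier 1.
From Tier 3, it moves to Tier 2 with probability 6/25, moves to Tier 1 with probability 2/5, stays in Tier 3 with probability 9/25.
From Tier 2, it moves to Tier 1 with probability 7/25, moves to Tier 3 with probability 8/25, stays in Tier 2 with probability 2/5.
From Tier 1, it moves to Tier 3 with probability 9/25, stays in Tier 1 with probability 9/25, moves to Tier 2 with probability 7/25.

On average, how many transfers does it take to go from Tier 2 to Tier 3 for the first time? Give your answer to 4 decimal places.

3.0105

Let t(s) be the expected number of transfers to first reach Tier 3 from state s, with t(Tier 3) = 0. Conditioning on the first transfer:
t(Tier 2) = 1 + 0.4·t(Tier 2) + 0.28·t(Tier 1)
t(Tier 1) = 1 + 0.28·t(Tier 2) + 0.36·t(Tier 1)
Solving: t(Tier 2) = 3.0105, t(Tier 1) = 2.8796.
Expected transfers from Tier 2 to Tier 3: 3.0105.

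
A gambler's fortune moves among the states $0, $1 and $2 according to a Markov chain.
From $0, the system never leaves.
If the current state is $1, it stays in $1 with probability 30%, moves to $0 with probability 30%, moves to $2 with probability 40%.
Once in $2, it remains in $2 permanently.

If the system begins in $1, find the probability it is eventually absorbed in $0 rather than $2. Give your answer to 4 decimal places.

0.4286

Let h(s) be the probability of absorption at $0 starting from transient state s. Then h($0) = 1 and h($2) = 0. By first-step analysis:
h($1) = 0.3·1 + 0.3·h($1) + 0.4·0
Solving: h($1) = 0.4286.
Starting from $1, the probability is 0.4286.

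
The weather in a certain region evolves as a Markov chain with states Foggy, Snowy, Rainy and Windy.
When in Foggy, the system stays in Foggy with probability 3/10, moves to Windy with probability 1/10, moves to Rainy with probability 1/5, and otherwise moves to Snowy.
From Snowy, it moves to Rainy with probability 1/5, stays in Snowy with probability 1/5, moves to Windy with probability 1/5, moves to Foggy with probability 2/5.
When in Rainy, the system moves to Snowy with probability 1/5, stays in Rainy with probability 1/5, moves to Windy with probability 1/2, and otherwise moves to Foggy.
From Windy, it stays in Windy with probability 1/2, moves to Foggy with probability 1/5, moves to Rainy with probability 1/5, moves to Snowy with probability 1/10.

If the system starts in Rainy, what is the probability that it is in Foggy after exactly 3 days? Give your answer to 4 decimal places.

Propagate the distribution vector 3 days from Rainy.
After 0 days: (0.0000, 0.0000, 1.0000, 0.0000)
After 1 day: (0.1000, 0.2000, 0.2000, 0.5000)
After 2 days: (0.2300, 0.1700, 0.2000, 0.4000)
After 3 days: (0.2370, 0.2060, 0.2000, 0.3570)
P(in Foggy after 3 days) = 0.2370

0.2370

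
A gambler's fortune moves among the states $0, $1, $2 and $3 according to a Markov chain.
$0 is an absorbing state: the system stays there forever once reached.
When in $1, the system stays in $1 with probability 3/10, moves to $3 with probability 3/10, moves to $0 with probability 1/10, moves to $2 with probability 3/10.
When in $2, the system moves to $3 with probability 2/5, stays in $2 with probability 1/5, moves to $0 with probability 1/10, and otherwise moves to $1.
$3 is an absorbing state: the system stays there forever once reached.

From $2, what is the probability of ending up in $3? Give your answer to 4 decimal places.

Let h(s) be the probability of absorption at $3 starting from transient state s. Then h($3) = 1 and h($0) = 0. By first-step analysis:
h($1) = 0.1·0 + 0.3·h($1) + 0.3·h($2) + 0.3·1
h($2) = 0.1·0 + 0.3·h($1) + 0.2·h($2) + 0.4·1
Solving: h($1) = 0.7660, h($2) = 0.7872.
Starting from $2, the probability is 0.7872.

0.7872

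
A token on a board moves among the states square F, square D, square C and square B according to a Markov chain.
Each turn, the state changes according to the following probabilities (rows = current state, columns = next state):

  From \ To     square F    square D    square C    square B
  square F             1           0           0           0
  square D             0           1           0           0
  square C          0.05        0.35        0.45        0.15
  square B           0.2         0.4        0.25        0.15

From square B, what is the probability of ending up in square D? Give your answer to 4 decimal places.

0.7151

Let h(s) be the probability of absorption at square D starting from transient state s. Then h(square D) = 1 and h(square F) = 0. By first-step analysis:
h(square C) = 0.05·0 + 0.35·1 + 0.45·h(square C) + 0.15·h(square B)
h(square B) = 0.2·0 + 0.4·1 + 0.25·h(square C) + 0.15·h(square B)
Solving: h(square C) = 0.8314, h(square B) = 0.7151.
Starting from square B, the probability is 0.7151.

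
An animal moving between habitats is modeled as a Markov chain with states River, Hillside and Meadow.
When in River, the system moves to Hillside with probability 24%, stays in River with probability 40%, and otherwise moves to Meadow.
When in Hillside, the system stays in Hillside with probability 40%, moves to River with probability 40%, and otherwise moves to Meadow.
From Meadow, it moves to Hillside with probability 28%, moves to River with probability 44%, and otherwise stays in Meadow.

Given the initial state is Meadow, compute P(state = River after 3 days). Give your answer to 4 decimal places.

Propagate the distribution vector 3 days from Meadow.
After 0 days: (0.0000, 0.0000, 1.0000)
After 1 day: (0.4400, 0.2800, 0.2800)
After 2 days: (0.4112, 0.2960, 0.2928)
After 3 days: (0.4117, 0.2991, 0.2892)
P(in River after 3 days) = 0.4117

0.4117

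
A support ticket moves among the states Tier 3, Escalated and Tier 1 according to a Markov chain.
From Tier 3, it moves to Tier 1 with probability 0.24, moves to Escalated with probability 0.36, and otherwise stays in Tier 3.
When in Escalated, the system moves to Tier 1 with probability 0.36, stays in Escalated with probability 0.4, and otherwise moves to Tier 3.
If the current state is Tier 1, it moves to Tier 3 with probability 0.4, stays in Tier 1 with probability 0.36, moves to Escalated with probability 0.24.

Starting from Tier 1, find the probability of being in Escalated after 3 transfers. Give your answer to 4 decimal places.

Propagate the distribution vector 3 transfers from Tier 1.
After 0 transfers: (0.0000, 0.0000, 1.0000)
After 1 transfer: (0.4000, 0.2400, 0.3600)
After 2 transfers: (0.3616, 0.3264, 0.3120)
After 3 transfers: (0.3478, 0.3356, 0.3166)
P(in Escalated after 3 transfers) = 0.3356

0.3356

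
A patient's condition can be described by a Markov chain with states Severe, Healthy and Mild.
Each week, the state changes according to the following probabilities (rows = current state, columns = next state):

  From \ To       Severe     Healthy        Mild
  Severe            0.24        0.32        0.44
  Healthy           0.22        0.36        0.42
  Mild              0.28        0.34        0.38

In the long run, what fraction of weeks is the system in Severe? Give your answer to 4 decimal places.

Let the stationary distribution be π with π = πP and π_1 + π_2 + π_3 = 1.
π_1 = 0.24·π_1 + 0.22·π_2 + 0.28·π_3
π_2 = 0.32·π_1 + 0.36·π_2 + 0.34·π_3
Solving with the normalization constraint gives π = (0.2495, 0.3418, 0.4086).
So the stationary probability of Severe is 0.2495.

0.2495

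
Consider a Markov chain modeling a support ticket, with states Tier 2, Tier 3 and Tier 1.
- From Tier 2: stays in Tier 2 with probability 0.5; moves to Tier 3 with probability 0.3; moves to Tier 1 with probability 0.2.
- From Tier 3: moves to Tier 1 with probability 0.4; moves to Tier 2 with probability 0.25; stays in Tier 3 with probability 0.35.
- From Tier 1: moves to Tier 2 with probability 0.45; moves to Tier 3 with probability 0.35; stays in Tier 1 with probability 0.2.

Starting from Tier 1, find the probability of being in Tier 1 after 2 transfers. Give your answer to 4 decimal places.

0.2700

Sum over the intermediate state after 1 transfer:
P = P(Tier 1→Tier 2)·P(Tier 2→Tier 1) + P(Tier 1→Tier 3)·P(Tier 3→Tier 1) + P(Tier 1→Tier 1)·P(Tier 1→Tier 1)
  = 0.45×0.2 + 0.35×0.4 + 0.2×0.2
  = 0.0900 + 0.1400 + 0.0400 = 0.2700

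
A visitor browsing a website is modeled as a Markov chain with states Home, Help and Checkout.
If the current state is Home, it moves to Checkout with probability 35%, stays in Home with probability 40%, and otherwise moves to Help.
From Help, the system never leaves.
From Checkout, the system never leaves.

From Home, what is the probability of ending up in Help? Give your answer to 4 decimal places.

0.4167

Let h(s) be the probability of absorption at Help starting from transient state s. Then h(Help) = 1 and h(Checkout) = 0. By first-step analysis:
h(Home) = 0.4·h(Home) + 0.25·1 + 0.35·0
Solving: h(Home) = 0.4167.
Starting from Home, the probability is 0.4167.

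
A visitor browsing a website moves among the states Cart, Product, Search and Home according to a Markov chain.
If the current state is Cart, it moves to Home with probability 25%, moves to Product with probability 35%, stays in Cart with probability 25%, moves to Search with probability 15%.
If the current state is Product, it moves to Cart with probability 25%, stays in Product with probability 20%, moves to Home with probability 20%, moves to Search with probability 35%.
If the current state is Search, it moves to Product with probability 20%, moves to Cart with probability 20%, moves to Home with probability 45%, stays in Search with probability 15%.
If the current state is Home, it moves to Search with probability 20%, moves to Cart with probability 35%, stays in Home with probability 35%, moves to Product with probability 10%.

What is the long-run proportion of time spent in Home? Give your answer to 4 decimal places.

Let the stationary distribution be π with π = πP and π_1 + π_2 + π_3 + π_4 = 1.
π_1 = 0.25·π_1 + 0.25·π_2 + 0.2·π_3 + 0.35·π_4
π_2 = 0.35·π_1 + 0.2·π_2 + 0.2·π_3 + 0.1·π_4
π_3 = 0.15·π_1 + 0.35·π_2 + 0.15·π_3 + 0.2·π_4
Solving with the normalization constraint gives π = (0.2709, 0.2094, 0.2075, 0.3123).
So the stationary probability of Home is 0.3123.

0.3123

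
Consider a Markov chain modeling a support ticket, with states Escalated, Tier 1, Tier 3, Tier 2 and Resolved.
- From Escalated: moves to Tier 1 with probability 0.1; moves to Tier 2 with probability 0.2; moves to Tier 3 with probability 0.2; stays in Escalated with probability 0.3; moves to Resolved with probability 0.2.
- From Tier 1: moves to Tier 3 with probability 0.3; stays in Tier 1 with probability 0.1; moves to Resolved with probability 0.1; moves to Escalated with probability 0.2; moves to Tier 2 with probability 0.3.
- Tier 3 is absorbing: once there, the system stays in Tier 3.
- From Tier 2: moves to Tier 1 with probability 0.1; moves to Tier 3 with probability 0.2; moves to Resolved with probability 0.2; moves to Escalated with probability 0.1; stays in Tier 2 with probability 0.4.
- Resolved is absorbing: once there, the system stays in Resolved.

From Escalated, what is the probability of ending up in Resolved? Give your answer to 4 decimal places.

Let h(s) be the probability of absorption at Resolved starting from transient state s. Then h(Resolved) = 1 and h(Tier 3) = 0. By first-step analysis:
h(Escalated) = 0.3·h(Escalated) + 0.1·h(Tier 1) + 0.2·0 + 0.2·h(Tier 2) + 0.2·1
h(Tier 1) = 0.2·h(Escalated) + 0.1·h(Tier 1) + 0.3·0 + 0.3·h(Tier 2) + 0.1·1
h(Tier 2) = 0.1·h(Escalated) + 0.1·h(Tier 1) + 0.2·0 + 0.4·h(Tier 2) + 0.2·1
Solving: h(Escalated) = 0.4750, h(Tier 1) = 0.3750, h(Tier 2) = 0.4750.
Starting from Escalated, the probability is 0.4750.

0.4750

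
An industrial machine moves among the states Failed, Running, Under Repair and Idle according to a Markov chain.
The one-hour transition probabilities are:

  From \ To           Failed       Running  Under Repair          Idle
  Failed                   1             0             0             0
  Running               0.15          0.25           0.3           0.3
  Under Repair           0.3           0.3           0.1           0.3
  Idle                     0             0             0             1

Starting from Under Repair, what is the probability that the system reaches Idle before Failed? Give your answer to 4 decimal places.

Let h(s) be the probability of absorption at Idle starting from transient state s. Then h(Idle) = 1 and h(Failed) = 0. By first-step analysis:
h(Running) = 0.15·0 + 0.25·h(Running) + 0.3·h(Under Repair) + 0.3·1
h(Under Repair) = 0.3·0 + 0.3·h(Running) + 0.1·h(Under Repair) + 0.3·1
Solving: h(Running) = 0.6154, h(Under Repair) = 0.5385.
Starting from Under Repair, the probability is 0.5385.

0.5385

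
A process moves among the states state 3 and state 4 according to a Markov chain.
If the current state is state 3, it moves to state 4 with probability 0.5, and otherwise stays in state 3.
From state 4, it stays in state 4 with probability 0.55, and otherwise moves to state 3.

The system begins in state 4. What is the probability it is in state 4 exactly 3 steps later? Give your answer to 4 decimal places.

Propagate the distribution vector 3 steps from state 4.
After 0 steps: (0.0000, 1.0000)
After 1 step: (0.4500, 0.5500)
After 2 steps: (0.4725, 0.5275)
After 3 steps: (0.4736, 0.5264)
P(in state 4 after 3 steps) = 0.5264

0.5264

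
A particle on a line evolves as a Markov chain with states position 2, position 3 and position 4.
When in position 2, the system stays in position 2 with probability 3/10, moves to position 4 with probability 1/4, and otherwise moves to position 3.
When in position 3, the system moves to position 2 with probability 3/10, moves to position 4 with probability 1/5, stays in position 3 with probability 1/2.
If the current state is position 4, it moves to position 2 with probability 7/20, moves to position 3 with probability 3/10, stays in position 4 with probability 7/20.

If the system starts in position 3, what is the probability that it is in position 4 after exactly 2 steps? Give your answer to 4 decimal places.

0.2450

Sum over the intermediate state after 1 step:
P = P(position 3→position 2)·P(position 2→position 4) + P(position 3→position 3)·P(position 3→position 4) + P(position 3→position 4)·P(position 4→position 4)
  = 0.3×0.25 + 0.5×0.2 + 0.2×0.35
  = 0.0750 + 0.1000 + 0.0700 = 0.2450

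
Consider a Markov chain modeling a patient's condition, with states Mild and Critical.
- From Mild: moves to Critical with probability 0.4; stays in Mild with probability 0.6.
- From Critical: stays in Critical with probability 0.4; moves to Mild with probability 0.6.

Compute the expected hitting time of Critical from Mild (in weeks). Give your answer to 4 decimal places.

Let t(s) be the expected number of weeks to first reach Critical from state s, with t(Critical) = 0. Conditioning on the first week:
t(Mild) = 1 + 0.6·t(Mild)
Solving: t(Mild) = 2.5000.
Expected weeks from Mild to Critical: 2.5000.

2.5000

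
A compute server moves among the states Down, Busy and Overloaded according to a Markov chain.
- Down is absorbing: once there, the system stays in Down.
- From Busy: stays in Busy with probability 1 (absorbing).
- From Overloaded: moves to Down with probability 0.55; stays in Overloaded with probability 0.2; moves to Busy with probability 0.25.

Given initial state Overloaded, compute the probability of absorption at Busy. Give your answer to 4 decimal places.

Let h(s) be the probability of absorption at Busy starting from transient state s. Then h(Busy) = 1 and h(Down) = 0. By first-step analysis:
h(Overloaded) = 0.55·0 + 0.25·1 + 0.2·h(Overloaded)
Solving: h(Overloaded) = 0.3125.
Starting from Overloaded, the probability is 0.3125.

0.3125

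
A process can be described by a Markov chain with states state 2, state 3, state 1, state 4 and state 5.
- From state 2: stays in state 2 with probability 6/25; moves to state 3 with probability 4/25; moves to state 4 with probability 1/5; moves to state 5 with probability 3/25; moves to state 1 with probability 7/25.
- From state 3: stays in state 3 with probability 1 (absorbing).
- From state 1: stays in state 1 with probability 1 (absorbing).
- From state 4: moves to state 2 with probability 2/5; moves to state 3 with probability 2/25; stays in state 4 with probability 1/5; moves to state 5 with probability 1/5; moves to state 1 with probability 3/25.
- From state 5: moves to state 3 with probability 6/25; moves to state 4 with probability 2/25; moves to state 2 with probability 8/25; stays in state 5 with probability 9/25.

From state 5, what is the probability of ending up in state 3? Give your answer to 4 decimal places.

Let h(s) be the probability of absorption at state 3 starting from transient state s. Then h(state 3) = 1 and h(state 1) = 0. By first-step analysis:
h(state 2) = 0.24·h(state 2) + 0.16·1 + 0.28·0 + 0.2·h(state 4) + 0.12·h(state 5)
h(state 4) = 0.4·h(state 2) + 0.08·1 + 0.12·0 + 0.2·h(state 4) + 0.2·h(state 5)
h(state 5) = 0.32·h(state 2) + 0.24·1 + 0.08·h(state 4) + 0.36·h(state 5)
Solving: h(state 2) = 0.4418, h(state 4) = 0.4851, h(state 5) = 0.6566.
Starting from state 5, the probability is 0.6566.

0.6566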